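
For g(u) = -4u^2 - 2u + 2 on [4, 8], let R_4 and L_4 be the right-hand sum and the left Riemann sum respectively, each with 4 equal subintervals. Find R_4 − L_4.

R_4 = -740.
L_4 = -540.
R_4 − L_4 = -200.

-200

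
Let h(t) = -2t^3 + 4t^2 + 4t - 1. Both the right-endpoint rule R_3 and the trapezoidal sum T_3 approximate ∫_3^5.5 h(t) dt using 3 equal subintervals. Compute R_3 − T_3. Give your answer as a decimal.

-76.5625

R_3 ≈ -273.9814815.
T_3 ≈ -197.4189815.
R_3 − T_3 = -76.5625.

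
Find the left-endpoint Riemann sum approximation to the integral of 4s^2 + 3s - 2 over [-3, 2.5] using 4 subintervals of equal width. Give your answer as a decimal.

Δs = (2.5 − (-3))/4 = 1.375.
Left endpoints: -3, -1.625, -0.25, 1.125.
f(-3) = 25, f(-1.625) = 3.6875, f(-0.25) = -2.5, f(1.125) = 6.4375.
Sum = Δs · [f(-3) + f(-1.625) + f(-0.25) + f(1.125)].
Sum = 44.859375.

44.859375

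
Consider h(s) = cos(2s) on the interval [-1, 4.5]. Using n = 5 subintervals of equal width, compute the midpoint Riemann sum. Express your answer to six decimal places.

0.815499

Δs = (4.5 − (-1))/5 = 1.1.
Midpoints: -0.45, 0.65, 1.75, 2.85, 3.95.
h(-0.45) ≈ 0.621610, h(0.65) ≈ 0.267499, h(1.75) ≈ -0.936457, h(2.85) ≈ 0.834713, h(3.95) ≈ -0.046002.
Sum = Δs · [h(-0.45) + h(0.65) + h(1.75) + h(2.85) + h(3.95)].
Sum ≈ 0.815499.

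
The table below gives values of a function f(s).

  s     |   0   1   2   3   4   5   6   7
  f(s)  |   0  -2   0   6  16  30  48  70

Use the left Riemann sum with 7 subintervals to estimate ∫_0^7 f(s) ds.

Δs = 1.
Sum = 1·[0 + (-2) + 0 + 6 + 16 + 30 + 48] = 98.

98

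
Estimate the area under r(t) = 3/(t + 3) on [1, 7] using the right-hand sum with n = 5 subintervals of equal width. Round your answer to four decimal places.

2.4976

Δt = (7 − 1)/5 = 1.2.
Right endpoints: 2.2, 3.4, 4.6, 5.8, 7.
r(2.2) = 15/26, r(3.4) = 0.46875, r(4.6) = 15/38, r(5.8) = 15/44, r(7) = 0.3.
Sum = Δt · [r(2.2) + r(3.4) + r(4.6) + r(5.8) + r(7)].
Sum ≈ 2.4976.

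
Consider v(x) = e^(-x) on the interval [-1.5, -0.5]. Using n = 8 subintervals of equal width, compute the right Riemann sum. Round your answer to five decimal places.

Δx = (-0.5 − (-1.5))/8 = 0.125.
Right endpoints: -1.375, -1.25, -1.125, -1, -0.875, -0.75, -0.625, -0.5.
v(-1.375) ≈ 3.95508, v(-1.25) ≈ 3.49034, v(-1.125) ≈ 3.08022, v(-1) ≈ 2.71828, v(-0.875) ≈ 2.39888, v(-0.75) ≈ 2.11700, v(-0.625) ≈ 1.86825, v(-0.5) ≈ 1.64872.
Sum = Δx · [v(-1.375) + v(-1.25) + v(-1.125) + ...].
Sum ≈ 2.65960.

2.65960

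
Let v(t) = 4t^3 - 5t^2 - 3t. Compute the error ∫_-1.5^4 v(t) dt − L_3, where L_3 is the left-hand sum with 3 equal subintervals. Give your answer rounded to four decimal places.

138.0856

Exact integral: ∫_-1.5^4 v(t) dt ≈ 118.020833.
L_3 ≈ -20.064815.
Error ≈ 118.020833 − (-20.064815) ≈ 138.0856.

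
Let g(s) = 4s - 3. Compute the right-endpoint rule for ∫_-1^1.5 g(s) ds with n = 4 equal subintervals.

-1.875

Δs = (1.5 − (-1))/4 = 0.625.
Right endpoints: -0.375, 0.25, 0.875, 1.5.
g(-0.375) = -4.5, g(0.25) = -2, g(0.875) = 0.5, g(1.5) = 3.
Sum = Δs · [g(-0.375) + g(0.25) + g(0.875) + g(1.5)].
Sum = -1.875.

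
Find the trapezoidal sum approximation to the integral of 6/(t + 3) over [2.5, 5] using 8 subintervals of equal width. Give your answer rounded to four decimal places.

2.2490

Δt = (5 − 2.5)/8 = 0.3125.
f(2.5) = 12/11, f(2.8125) = 32/31, f(3.125) = 48/49, f(3.4375) = 96/103, f(3.75) = 8/9, f(4.0625) = 96/113, f(4.375) = 48/59, f(4.6875) = 32/41, f(5) = 0.75.
T_8 = (Δt/2)·[f(t_0) + 2f(t_1) + ... + 2f(t_{7}) + f(t_8)].
Sum ≈ 2.2490.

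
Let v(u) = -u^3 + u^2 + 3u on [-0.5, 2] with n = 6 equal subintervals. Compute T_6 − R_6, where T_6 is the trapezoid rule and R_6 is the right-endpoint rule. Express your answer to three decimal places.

T_6 ≈ 4.25854.
R_6 ≈ 4.90958.
T_6 − R_6 ≈ -0.651.

-0.651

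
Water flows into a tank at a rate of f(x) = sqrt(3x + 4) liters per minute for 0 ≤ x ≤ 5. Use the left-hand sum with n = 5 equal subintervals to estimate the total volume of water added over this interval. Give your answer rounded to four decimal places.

Δx = (5 − 0)/5 = 1.
Left endpoints: 0, 1, 2, 3, 4.
f(0) ≈ 2.0000, f(1) ≈ 2.6458, f(2) ≈ 3.1623, f(3) ≈ 3.6056, f(4) ≈ 4.0000.
Sum = Δx · [f(0) + f(1) + f(2) + f(3) + f(4)].
Sum ≈ 15.4136.

15.4136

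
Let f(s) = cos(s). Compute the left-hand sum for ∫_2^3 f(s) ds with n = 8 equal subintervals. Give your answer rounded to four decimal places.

Δs = (3 − 2)/8 = 0.125.
Left endpoints: 2, 2.125, 2.25, 2.375, 2.5, 2.625, 2.75, 2.875.
f(2) ≈ -0.4161, f(2.125) ≈ -0.5263, f(2.25) ≈ -0.6282, f(2.375) ≈ -0.7203, f(2.5) ≈ -0.8011, f(2.625) ≈ -0.8695, f(2.75) ≈ -0.9243, f(2.875) ≈ -0.9647.
Sum = Δs · [f(2) + f(2.125) + f(2.25) + ...].
Sum ≈ -0.7313.

-0.7313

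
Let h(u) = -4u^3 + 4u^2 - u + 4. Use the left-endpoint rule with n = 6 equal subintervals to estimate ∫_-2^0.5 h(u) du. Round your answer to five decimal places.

50.00289

Δu = (0.5 − (-2))/6 = 5/12.
Left endpoints: -2, -19/12, -7/6, -0.75, -1/3, 1/12.
h(-2) = 54, h(-19/12) = 13603/432, h(-7/6) = 458/27, h(-0.75) = 8.6875, h(-1/3) = 133/27, h(1/12) = 1703/432.
Sum = Δu · [h(-2) + h(-19/12) + h(-7/6) + ...].
Sum ≈ 50.00289.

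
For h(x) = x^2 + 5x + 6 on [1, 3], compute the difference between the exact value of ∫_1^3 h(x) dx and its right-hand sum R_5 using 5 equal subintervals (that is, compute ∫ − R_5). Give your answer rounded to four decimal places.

Exact integral: ∫_1^3 h(x) dx ≈ 40.666667.
R_5 = 44.32.
Error ≈ 40.666667 − 44.32 ≈ -3.6533.

-3.6533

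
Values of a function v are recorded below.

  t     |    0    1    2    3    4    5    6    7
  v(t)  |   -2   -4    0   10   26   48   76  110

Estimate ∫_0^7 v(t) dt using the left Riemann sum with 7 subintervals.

154

Δt = 1.
Sum = 1·[(-2) + (-4) + 0 + 10 + 26 + 48 + 76] = 154.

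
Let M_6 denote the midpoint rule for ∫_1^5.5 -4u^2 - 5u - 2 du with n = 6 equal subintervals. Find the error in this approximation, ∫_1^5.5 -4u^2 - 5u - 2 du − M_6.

-0.84375

Exact integral: ∫_1^5.5 f(u) du = -302.625.
M_6 = -301.78125.
Error = -302.625 − (-301.78125) = -0.84375.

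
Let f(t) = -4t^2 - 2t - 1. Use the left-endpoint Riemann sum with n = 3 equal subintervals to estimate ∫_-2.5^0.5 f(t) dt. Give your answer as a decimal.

-29

Δt = (0.5 − (-2.5))/3 = 1.
Left endpoints: -2.5, -1.5, -0.5.
f(-2.5) = -21, f(-1.5) = -7, f(-0.5) = -1.
Sum = Δt · [f(-2.5) + f(-1.5) + f(-0.5)].
Sum = -29.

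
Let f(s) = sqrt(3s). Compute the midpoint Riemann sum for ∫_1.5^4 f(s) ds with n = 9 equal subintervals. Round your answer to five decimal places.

Δs = (4 − 1.5)/9 = 5/18.
Midpoints: 59/36, 23/12, 79/36, 89/36, 2.75, 109/36, 119/36, 43/12, 139/36.
f(59/36) ≈ 2.21736, f(23/12) ≈ 2.39792, f(79/36) ≈ 2.56580, f(89/36) ≈ 2.72336, f(2.75) ≈ 2.87228, f(109/36) ≈ 3.01386, f(119/36) ≈ 3.14907, f(43/12) ≈ 3.27872, f(139/36) ≈ 3.40343.
Sum = Δs · [f(59/36) + f(23/12) + f(79/36) + ...].
Sum ≈ 7.11716.

7.11716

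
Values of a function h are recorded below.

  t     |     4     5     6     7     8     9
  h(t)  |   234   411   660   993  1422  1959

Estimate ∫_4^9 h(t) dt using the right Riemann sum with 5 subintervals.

5445

Δt = 1.
Sum = 1·[411 + 660 + 993 + 1422 + 1959] = 5445.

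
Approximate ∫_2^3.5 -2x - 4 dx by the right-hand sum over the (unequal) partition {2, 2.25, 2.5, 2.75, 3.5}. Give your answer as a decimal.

Subinterval widths: 0.25, 0.25, 0.25, 0.75.
Right endpoints: 2.25, 2.5, 2.75, 3.5.
f(2.25) = -8.5, f(2.5) = -9, f(2.75) = -9.5, f(3.5) = -11.
Sum = Σ Δx_i · f(x_i).
Sum = -15.

-15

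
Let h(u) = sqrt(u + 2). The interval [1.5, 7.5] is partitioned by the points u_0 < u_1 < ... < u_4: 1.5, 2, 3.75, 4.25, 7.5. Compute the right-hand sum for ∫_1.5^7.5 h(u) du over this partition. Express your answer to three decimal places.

16.464

Subinterval widths: 0.5, 1.75, 0.5, 3.25.
Right endpoints: 2, 3.75, 4.25, 7.5.
h(2) ≈ 2.000, h(3.75) ≈ 2.398, h(4.25) ≈ 2.500, h(7.5) ≈ 3.082.
Sum = Σ Δu_i · h(u_i).
Sum ≈ 16.464.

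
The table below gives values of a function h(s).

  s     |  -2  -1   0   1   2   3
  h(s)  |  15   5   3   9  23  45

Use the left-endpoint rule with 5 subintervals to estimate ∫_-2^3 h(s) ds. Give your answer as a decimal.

Δs = 1.
Sum = 1·[15 + 5 + 3 + 9 + 23] = 55.

55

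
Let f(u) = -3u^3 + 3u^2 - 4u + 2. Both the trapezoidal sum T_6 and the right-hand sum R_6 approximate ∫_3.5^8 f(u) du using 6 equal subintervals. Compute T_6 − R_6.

T_6 = -2605.39453125.
R_6 = -3081.69140625.
T_6 − R_6 = 476.296875.

476.296875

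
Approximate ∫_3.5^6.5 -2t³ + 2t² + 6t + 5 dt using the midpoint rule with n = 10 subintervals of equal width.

Δt = (6.5 − 3.5)/10 = 0.3.
Midpoints: 3.65, 3.95, 4.25, 4.55, 4.85, 5.15, 5.45, 5.75, 6.05, 6.35.
f(3.65) = -43.70925, f(3.95) = -63.35475, f(4.25) = -86.90625, f(4.55) = -114.68775, f(4.85) = -147.02325, f(5.15) = -184.23675, f(5.45) = -226.65225, f(5.75) = -274.59375, f(6.05) = -328.38525, f(6.35) = -388.35075.
Sum = Δt · [f(3.65) + f(3.95) + f(4.25) + ...].
Sum = -557.37.

-557.37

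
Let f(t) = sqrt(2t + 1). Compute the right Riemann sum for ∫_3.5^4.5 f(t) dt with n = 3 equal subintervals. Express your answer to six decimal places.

3.053749

Δt = (4.5 − 3.5)/3 = 1/3.
Right endpoints: 23/6, 25/6, 4.5.
f(23/6) ≈ 2.943920, f(25/6) ≈ 3.055050, f(4.5) ≈ 3.162278.
Sum = Δt · [f(23/6) + f(25/6) + f(4.5)].
Sum ≈ 3.053749.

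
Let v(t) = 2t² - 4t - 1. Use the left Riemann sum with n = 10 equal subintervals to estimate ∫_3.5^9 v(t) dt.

283.20875

Δt = (9 − 3.5)/10 = 0.55.
Left endpoints: 3.5, 4.05, 4.6, 5.15, 5.7, 6.25, 6.8, 7.35, 7.9, 8.45.
v(3.5) = 9.5, v(4.05) = 15.605, v(4.6) = 22.92, v(5.15) = 31.445, v(5.7) = 41.18, v(6.25) = 52.125, v(6.8) = 64.28, v(7.35) = 77.645, v(7.9) = 92.22, v(8.45) = 108.005.
Sum = Δt · [v(3.5) + v(4.05) + v(4.6) + ...].
Sum = 283.20875.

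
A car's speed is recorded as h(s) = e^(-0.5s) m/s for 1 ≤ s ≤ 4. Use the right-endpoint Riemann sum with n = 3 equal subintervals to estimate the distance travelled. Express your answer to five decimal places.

Δs = (4 − 1)/3 = 1.
Right endpoints: 2, 3, 4.
h(2) ≈ 0.36788, h(3) ≈ 0.22313, h(4) ≈ 0.13534.
Sum = Δs · [h(2) + h(3) + h(4)].
Sum ≈ 0.72634.

0.72634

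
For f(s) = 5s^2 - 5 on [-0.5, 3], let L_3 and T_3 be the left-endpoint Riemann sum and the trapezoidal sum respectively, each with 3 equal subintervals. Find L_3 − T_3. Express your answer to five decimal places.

L_3 ≈ 6.1574074.
T_3 ≈ 31.6782407.
L_3 − T_3 ≈ -25.52083.

-25.52083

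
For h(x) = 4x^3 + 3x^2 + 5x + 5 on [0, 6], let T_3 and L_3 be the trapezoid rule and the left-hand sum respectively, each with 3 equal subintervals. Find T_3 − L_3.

T_3 = 1788.
L_3 = 786.
T_3 − L_3 = 1002.

1002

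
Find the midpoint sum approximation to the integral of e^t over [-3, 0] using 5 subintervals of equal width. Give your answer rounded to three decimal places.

0.936

Δt = (0 − (-3))/5 = 0.6.
Midpoints: -2.7, -2.1, -1.5, -0.9, -0.3.
f(-2.7) ≈ 0.067, f(-2.1) ≈ 0.122, f(-1.5) ≈ 0.223, f(-0.9) ≈ 0.407, f(-0.3) ≈ 0.741.
Sum = Δt · [f(-2.7) + f(-2.1) + f(-1.5) + f(-0.9) + f(-0.3)].
Sum ≈ 0.936.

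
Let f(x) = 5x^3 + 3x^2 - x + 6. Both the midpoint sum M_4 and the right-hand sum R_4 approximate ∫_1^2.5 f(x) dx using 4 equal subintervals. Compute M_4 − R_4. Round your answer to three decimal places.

-17.925

M_4 ≈ 68.06396.
R_4 ≈ 85.98926.
M_4 − R_4 ≈ -17.925.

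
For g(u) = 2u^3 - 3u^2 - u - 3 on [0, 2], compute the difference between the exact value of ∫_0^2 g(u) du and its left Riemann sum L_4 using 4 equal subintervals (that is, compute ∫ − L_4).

Exact integral: ∫_0^2 g(u) du = -8.
L_4 = -8.25.
Error = -8 − (-8.25) = 0.25.

0.25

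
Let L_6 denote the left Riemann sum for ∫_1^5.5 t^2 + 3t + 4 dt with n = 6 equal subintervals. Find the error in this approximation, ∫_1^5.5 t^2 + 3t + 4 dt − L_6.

15.609375

Exact integral: ∫_1^5.5 f(t) dt = 117.
L_6 = 101.390625.
Error = 117 − 101.390625 = 15.609375.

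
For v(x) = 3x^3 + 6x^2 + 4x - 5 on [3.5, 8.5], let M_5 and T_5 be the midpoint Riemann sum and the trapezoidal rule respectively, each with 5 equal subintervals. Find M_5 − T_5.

M_5 = 5015.
T_5 = 5090.
M_5 − T_5 = -75.

-75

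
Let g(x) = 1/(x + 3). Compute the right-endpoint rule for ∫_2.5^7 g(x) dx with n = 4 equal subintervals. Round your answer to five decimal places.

0.55423

Δx = (7 − 2.5)/4 = 1.125.
Right endpoints: 3.625, 4.75, 5.875, 7.
g(3.625) = 8/53, g(4.75) = 4/31, g(5.875) = 8/71, g(7) = 0.1.
Sum = Δx · [g(3.625) + g(4.75) + g(5.875) + g(7)].
Sum ≈ 0.55423.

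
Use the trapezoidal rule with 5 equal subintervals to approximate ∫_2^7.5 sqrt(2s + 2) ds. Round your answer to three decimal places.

18.449

Δs = (7.5 − 2)/5 = 1.1.
f(2) ≈ 2.449, f(3.1) ≈ 2.864, f(4.2) ≈ 3.225, f(5.3) ≈ 3.550, f(6.4) ≈ 3.847, f(7.5) ≈ 4.123.
T_5 = (Δs/2)·[f(s_0) + 2f(s_1) + ... + 2f(s_{4}) + f(s_5)].
Sum ≈ 18.449.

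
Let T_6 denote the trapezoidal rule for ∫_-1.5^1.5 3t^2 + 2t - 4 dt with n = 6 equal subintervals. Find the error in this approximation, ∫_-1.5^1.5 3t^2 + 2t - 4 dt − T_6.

-0.375

Exact integral: ∫_-1.5^1.5 f(t) dt = -5.25.
T_6 = -4.875.
Error = -5.25 − (-4.875) = -0.375.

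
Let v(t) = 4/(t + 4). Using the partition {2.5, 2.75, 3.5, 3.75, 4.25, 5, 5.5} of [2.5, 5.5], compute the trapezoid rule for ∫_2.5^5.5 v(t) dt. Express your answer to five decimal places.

1.51951

Subinterval widths: 0.25, 0.75, 0.25, 0.5, 0.75, 0.5.
v(2.5) = 8/13, v(2.75) = 16/27, v(3.5) = 8/15, v(3.75) = 16/31, v(4.25) = 16/33, v(5) = 4/9, v(5.5) = 8/19.
On each subinterval the trapezoid contributes (Δt_i/2)·[v(t_{i-1}) + v(t_i)].
Sum ≈ 1.51951.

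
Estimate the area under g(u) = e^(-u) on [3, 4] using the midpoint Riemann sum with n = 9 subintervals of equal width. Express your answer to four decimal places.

0.0315

Δu = (4 − 3)/9 = 1/9.
Midpoints: 55/18, 19/6, 59/18, 61/18, 3.5, 65/18, 67/18, 23/6, 71/18.
g(55/18) ≈ 0.0471, g(19/6) ≈ 0.0421, g(59/18) ≈ 0.0377, g(61/18) ≈ 0.0337, g(3.5) ≈ 0.0302, g(65/18) ≈ 0.0270, g(67/18) ≈ 0.0242, g(23/6) ≈ 0.0216, g(71/18) ≈ 0.0194.
Sum = Δu · [g(55/18) + g(19/6) + g(59/18) + ...].
Sum ≈ 0.0315.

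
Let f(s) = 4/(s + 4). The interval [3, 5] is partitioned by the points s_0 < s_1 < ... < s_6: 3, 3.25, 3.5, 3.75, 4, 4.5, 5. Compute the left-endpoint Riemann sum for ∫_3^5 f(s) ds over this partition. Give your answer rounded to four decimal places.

1.0284

Subinterval widths: 0.25, 0.25, 0.25, 0.25, 0.5, 0.5.
Left endpoints: 3, 3.25, 3.5, 3.75, 4, 4.5.
f(3) = 4/7, f(3.25) = 16/29, f(3.5) = 8/15, f(3.75) = 16/31, f(4) = 0.5, f(4.5) = 8/17.
Sum = Σ Δs_i · f(s_i).
Sum ≈ 1.0284.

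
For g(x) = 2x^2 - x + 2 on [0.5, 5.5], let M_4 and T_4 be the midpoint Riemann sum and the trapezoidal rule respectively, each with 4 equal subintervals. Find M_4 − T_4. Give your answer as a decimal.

M_4 = 104.53125.
T_4 = 108.4375.
M_4 − T_4 = -3.90625.

-3.90625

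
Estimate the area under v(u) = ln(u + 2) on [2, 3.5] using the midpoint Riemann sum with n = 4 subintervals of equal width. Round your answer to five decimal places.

Δu = (3.5 − 2)/4 = 0.375.
Midpoints: 2.1875, 2.5625, 2.9375, 3.3125.
v(2.1875) ≈ 1.43210, v(2.5625) ≈ 1.51787, v(2.9375) ≈ 1.59686, v(3.3125) ≈ 1.67006.
Sum = Δu · [v(2.1875) + v(2.5625) + v(2.9375) + v(3.3125)].
Sum ≈ 2.33134.

2.33134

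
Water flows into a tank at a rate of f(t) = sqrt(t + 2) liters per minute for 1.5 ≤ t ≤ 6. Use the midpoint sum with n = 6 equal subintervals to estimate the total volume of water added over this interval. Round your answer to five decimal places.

Δt = (6 − 1.5)/6 = 0.75.
Midpoints: 1.875, 2.625, 3.375, 4.125, 4.875, 5.625.
f(1.875) ≈ 1.96850, f(2.625) ≈ 2.15058, f(3.375) ≈ 2.31840, f(4.125) ≈ 2.47487, f(4.875) ≈ 2.62202, f(5.625) ≈ 2.76134.
Sum = Δt · [f(1.875) + f(2.625) + f(3.375) + ...].
Sum ≈ 10.72179.

10.72179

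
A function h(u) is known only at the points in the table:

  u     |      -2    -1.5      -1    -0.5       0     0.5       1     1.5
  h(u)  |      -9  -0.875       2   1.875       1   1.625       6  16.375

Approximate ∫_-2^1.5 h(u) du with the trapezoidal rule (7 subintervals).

7.65625

Δu = 0.5.
T_7 = (0.5/2)·[(-9) + 2·(-0.875) + 2·2 + 2·1.875 + 2·1 + 2·1.625 + 2·6 + 16.375] = 7.65625.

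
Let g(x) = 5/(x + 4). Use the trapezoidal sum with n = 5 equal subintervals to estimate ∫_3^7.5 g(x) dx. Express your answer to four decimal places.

Δx = (7.5 − 3)/5 = 0.9.
g(3) = 5/7, g(3.9) = 50/79, g(4.8) = 25/44, g(5.7) = 50/97, g(6.6) = 25/53, g(7.5) = 10/23.
T_5 = (Δx/2)·[g(x_0) + 2g(x_1) + ... + 2g(x_{4}) + g(x_5)].
Sum ≈ 2.4865.

2.4865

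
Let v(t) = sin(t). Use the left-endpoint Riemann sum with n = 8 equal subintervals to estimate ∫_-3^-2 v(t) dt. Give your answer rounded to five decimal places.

-0.52509

Δt = (-2 − (-3))/8 = 0.125.
Left endpoints: -3, -2.875, -2.75, -2.625, -2.5, -2.375, -2.25, -2.125.
v(-3) ≈ -0.14112, v(-2.875) ≈ -0.26345, v(-2.75) ≈ -0.38166, v(-2.625) ≈ -0.49392, v(-2.5) ≈ -0.59847, v(-2.375) ≈ -0.69369, v(-2.25) ≈ -0.77807, v(-2.125) ≈ -0.85032.
Sum = Δt · [v(-3) + v(-2.875) + v(-2.75) + ...].
Sum ≈ -0.52509.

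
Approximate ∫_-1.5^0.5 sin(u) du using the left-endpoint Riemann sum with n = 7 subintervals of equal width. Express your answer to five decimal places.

-1.01234

Δu = (0.5 − (-1.5))/7 = 2/7.
Left endpoints: -1.5, -17/14, -13/14, -9/14, -5/14, -1/14, 3/14.
f(-1.5) ≈ -0.99749, f(-17/14) ≈ -0.93712, f(-13/14) ≈ -0.80077, f(-9/14) ≈ -0.59948, f(-5/14) ≈ -0.34960, f(-1/14) ≈ -0.07137, f(3/14) ≈ 0.21265.
Sum = Δu · [f(-1.5) + f(-17/14) + f(-13/14) + ...].
Sum ≈ -1.01234.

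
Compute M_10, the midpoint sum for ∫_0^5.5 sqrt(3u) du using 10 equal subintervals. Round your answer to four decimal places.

Δu = (5.5 − 0)/10 = 0.55.
Midpoints: 0.275, 0.825, 1.375, 1.925, 2.475, 3.025, 3.575, 4.125, 4.675, 5.225.
f(0.275) ≈ 0.9083, f(0.825) ≈ 1.5732, f(1.375) ≈ 2.0310, f(1.925) ≈ 2.4031, f(2.475) ≈ 2.7249, f(3.025) ≈ 3.0125, f(3.575) ≈ 3.2749, f(4.125) ≈ 3.5178, f(4.675) ≈ 3.7450, f(5.225) ≈ 3.9592.
Sum = Δu · [f(0.275) + f(0.825) + f(1.375) + ...].
Sum ≈ 14.9324.

14.9324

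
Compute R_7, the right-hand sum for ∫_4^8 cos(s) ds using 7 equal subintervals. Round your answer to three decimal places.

Δs = (8 − 4)/7 = 4/7.
Right endpoints: 32/7, 36/7, 40/7, 44/7, 48/7, 52/7, 8.
f(32/7) ≈ -0.140, f(36/7) ≈ 0.417, f(40/7) ≈ 0.842, f(44/7) ≈ 1.000, f(48/7) ≈ 0.840, f(52/7) ≈ 0.413, f(8) ≈ -0.146.
Sum = Δs · [f(32/7) + f(36/7) + f(40/7) + ...].
Sum ≈ 1.844.

1.844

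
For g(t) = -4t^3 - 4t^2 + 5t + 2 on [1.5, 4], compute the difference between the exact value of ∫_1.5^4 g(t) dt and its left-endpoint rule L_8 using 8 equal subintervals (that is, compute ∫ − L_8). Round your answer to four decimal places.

Exact integral: ∫_1.5^4 g(t) dt ≈ -292.395833.
L_8 ≈ -249.370117.
Error ≈ -292.395833 − (-249.370117) ≈ -43.0257.

-43.0257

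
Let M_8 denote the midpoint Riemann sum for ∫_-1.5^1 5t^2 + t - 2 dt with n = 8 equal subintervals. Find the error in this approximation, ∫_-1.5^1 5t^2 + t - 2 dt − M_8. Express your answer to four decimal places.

0.1017

Exact integral: ∫_-1.5^1 f(t) dt ≈ 1.666667.
M_8 ≈ 1.564941.
Error ≈ 1.666667 − 1.564941 ≈ 0.1017.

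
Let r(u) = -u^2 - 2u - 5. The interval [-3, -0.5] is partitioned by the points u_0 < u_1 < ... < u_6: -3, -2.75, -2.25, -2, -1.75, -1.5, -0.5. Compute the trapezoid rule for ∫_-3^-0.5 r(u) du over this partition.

Subinterval widths: 0.25, 0.5, 0.25, 0.25, 0.25, 1.
r(-3) = -8, r(-2.75) = -7.0625, r(-2.25) = -5.5625, r(-2) = -5, r(-1.75) = -4.5625, r(-1.5) = -4.25, r(-0.5) = -4.25.
On each subinterval the trapezoid contributes (Δu_i/2)·[r(u_{i-1}) + r(u_i)].
Sum = -12.90625.

-12.90625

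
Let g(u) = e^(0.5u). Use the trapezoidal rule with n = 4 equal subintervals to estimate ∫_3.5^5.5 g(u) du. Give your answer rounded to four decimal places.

19.8790

Δu = (5.5 − 3.5)/4 = 0.5.
g(3.5) ≈ 5.7546, g(4) ≈ 7.3891, g(4.5) ≈ 9.4877, g(5) ≈ 12.1825, g(5.5) ≈ 15.6426.
T_4 = (Δu/2)·[g(u_0) + 2g(u_1) + 2g(u_2) + 2g(u_3) + g(u_4)].
Sum ≈ 19.8790.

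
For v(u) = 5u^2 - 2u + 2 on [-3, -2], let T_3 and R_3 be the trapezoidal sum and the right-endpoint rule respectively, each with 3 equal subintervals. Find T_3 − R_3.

T_3 ≈ 38.75926.
R_3 ≈ 34.25926.
T_3 − R_3 = 4.5.

4.5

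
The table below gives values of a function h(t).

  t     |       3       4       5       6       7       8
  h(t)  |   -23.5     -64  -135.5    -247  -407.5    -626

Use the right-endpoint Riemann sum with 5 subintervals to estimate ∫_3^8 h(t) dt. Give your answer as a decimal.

Δt = 1.
Sum = 1·[(-64) + (-135.5) + (-247) + (-407.5) + (-626)] = -1480.

-1480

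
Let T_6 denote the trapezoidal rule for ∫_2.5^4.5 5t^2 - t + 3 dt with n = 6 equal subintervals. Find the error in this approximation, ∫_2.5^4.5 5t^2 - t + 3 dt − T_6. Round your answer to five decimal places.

-0.18519

Exact integral: ∫_2.5^4.5 f(t) dt ≈ 124.8333333.
T_6 ≈ 125.0185185.
Error ≈ 124.8333333 − 125.0185185 ≈ -0.18519.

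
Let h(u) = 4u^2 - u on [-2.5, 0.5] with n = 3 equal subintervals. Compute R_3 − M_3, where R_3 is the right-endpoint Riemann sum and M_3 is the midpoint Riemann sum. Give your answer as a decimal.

-10.5

R_3 = 12.5.
M_3 = 23.
R_3 − M_3 = -10.5.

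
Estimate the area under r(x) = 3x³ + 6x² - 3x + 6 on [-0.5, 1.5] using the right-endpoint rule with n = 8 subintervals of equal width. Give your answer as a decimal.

Δx = (1.5 − (-0.5))/8 = 0.25.
Right endpoints: -0.25, 0, 0.25, 0.5, 0.75, 1, 1.25, 1.5.
r(-0.25) = 7.078125, r(0) = 6, r(0.25) = 5.671875, r(0.5) = 6.375, r(0.75) = 8.390625, r(1) = 12, r(1.25) = 17.484375, r(1.5) = 25.125.
Sum = Δx · [r(-0.25) + r(0) + r(0.25) + ...].
Sum = 22.03125.

22.03125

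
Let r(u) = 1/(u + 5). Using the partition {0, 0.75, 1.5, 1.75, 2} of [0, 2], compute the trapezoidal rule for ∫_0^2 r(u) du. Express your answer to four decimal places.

0.3373

Subinterval widths: 0.75, 0.75, 0.25, 0.25.
r(0) = 0.2, r(0.75) = 4/23, r(1.5) = 2/13, r(1.75) = 4/27, r(2) = 1/7.
On each subinterval the trapezoid contributes (Δu_i/2)·[r(u_{i-1}) + r(u_i)].
Sum ≈ 0.3373.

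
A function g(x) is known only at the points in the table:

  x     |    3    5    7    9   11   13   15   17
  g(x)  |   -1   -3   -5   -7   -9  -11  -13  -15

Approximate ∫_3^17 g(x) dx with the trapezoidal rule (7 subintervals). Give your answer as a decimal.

Δx = 2.
T_7 = (2/2)·[(-1) + 2·(-3) + 2·(-5) + 2·(-7) + 2·(-9) + 2·(-11) + 2·(-13) + (-15)] = -112.

-112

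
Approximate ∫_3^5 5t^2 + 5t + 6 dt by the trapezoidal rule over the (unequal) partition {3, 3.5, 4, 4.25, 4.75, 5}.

Subinterval widths: 0.5, 0.5, 0.25, 0.5, 0.25.
f(3) = 66, f(3.5) = 84.75, f(4) = 106, f(4.25) = 117.5625, f(4.75) = 142.5625, f(5) = 156.
On each subinterval the trapezoid contributes (Δt_i/2)·[f(t_{i-1}) + f(t_i)].
Sum = 215.671875.

215.671875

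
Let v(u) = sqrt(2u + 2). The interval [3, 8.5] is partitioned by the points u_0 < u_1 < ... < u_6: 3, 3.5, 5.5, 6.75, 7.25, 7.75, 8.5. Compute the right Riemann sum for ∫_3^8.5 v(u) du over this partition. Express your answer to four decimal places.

Subinterval widths: 0.5, 2, 1.25, 0.5, 0.5, 0.75.
Right endpoints: 3.5, 5.5, 6.75, 7.25, 7.75, 8.5.
v(3.5) ≈ 3.0000, v(5.5) ≈ 3.6056, v(6.75) ≈ 3.9370, v(7.25) ≈ 4.0620, v(7.75) ≈ 4.1833, v(8.5) ≈ 4.3589.
Sum = Σ Δu_i · v(u_i).
Sum ≈ 21.0242.

21.0242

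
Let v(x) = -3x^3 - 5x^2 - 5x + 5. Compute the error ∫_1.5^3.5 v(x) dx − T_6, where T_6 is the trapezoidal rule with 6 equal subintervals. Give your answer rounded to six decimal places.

Exact integral: ∫_1.5^3.5 v(x) dx ≈ -189.58333333.
T_6 ≈ -190.60185185.
Error ≈ -189.58333333 − (-190.60185185) ≈ 1.018519.

1.018519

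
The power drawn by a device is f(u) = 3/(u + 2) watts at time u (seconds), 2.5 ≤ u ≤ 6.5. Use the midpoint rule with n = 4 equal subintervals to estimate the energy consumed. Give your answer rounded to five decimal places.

Δu = (6.5 − 2.5)/4 = 1.
Midpoints: 3, 4, 5, 6.
f(3) = 0.6, f(4) = 0.5, f(5) = 3/7, f(6) = 0.375.
Sum = Δu · [f(3) + f(4) + f(5) + f(6)].
Sum ≈ 1.90357.

1.90357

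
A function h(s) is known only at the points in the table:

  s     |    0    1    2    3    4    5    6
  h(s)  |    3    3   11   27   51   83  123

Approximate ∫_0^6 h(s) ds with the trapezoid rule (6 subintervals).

238

Δs = 1.
T_6 = (1/2)·[3 + 2·3 + 2·11 + 2·27 + 2·51 + 2·83 + 123] = 238.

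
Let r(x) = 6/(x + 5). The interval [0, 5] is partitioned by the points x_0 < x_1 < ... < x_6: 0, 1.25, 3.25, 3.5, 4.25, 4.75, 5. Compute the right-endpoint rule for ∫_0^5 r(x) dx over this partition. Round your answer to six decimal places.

3.775195

Subinterval widths: 1.25, 2, 0.25, 0.75, 0.5, 0.25.
Right endpoints: 1.25, 3.25, 3.5, 4.25, 4.75, 5.
r(1.25) = 0.96, r(3.25) = 8/11, r(3.5) = 12/17, r(4.25) = 24/37, r(4.75) = 8/13, r(5) = 0.6.
Sum = Σ Δx_i · r(x_i).
Sum ≈ 3.775195.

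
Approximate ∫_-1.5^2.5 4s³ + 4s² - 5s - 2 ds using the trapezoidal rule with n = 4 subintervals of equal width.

Δs = (2.5 − (-1.5))/4 = 1.
f(-1.5) = 1, f(-0.5) = 1, f(0.5) = -3, f(1.5) = 13, f(2.5) = 73.
T_4 = (Δs/2)·[f(s_0) + 2f(s_1) + 2f(s_2) + 2f(s_3) + f(s_4)].
Sum = 48.

48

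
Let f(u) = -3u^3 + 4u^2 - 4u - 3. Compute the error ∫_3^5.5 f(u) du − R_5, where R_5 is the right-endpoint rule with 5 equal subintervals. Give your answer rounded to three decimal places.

Exact integral: ∫_3^5.5 f(u) du ≈ -489.71354.
R_5 = -579.0625.
Error ≈ -489.71354 − (-579.0625) ≈ 89.349.

89.349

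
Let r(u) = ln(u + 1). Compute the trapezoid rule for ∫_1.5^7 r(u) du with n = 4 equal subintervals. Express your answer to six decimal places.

Δu = (7 − 1.5)/4 = 1.375.
r(1.5) ≈ 0.916291, r(2.875) ≈ 1.354546, r(4.25) ≈ 1.658228, r(5.625) ≈ 1.890850, r(7) ≈ 2.079442.
T_4 = (Δu/2)·[r(u_0) + 2r(u_1) + 2r(u_2) + 2r(u_3) + r(u_4)].
Sum ≈ 8.802049.

8.802049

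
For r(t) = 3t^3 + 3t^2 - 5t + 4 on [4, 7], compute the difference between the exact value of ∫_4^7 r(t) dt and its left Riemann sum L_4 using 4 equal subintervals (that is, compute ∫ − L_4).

330.609375

Exact integral: ∫_4^7 r(t) dt = 1817.25.
L_4 = 1486.640625.
Error = 1817.25 − 1486.640625 = 330.609375.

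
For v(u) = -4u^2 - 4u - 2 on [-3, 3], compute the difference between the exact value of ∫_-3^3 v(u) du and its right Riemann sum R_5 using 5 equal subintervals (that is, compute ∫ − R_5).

20.16

Exact integral: ∫_-3^3 v(u) du = -84.
R_5 = -104.16.
Error = -84 − (-104.16) = 20.16.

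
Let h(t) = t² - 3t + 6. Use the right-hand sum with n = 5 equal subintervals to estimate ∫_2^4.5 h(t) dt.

Δt = (4.5 − 2)/5 = 0.5.
Right endpoints: 2.5, 3, 3.5, 4, 4.5.
h(2.5) = 4.75, h(3) = 6, h(3.5) = 7.75, h(4) = 10, h(4.5) = 12.75.
Sum = Δt · [h(2.5) + h(3) + h(3.5) + h(4) + h(4.5)].
Sum = 20.625.

20.625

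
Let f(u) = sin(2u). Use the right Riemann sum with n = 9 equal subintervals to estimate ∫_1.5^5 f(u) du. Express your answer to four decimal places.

Δu = (5 − 1.5)/9 = 7/18.
Right endpoints: 17/9, 41/18, 8/3, 55/18, 31/9, 23/6, 38/9, 83/18, 5.
f(17/9) ≈ -0.5941, f(41/18) ≈ -0.9877, f(8/3) ≈ -0.8133, f(55/18) ≈ -0.1712, f(31/9) ≈ 0.5693, f(23/6) ≈ 0.9825, f(38/9) ≈ 0.8307, f(83/18) ≈ 0.2012, f(5) ≈ -0.5440.
Sum = Δu · [f(17/9) + f(41/18) + f(8/3) + ...].
Sum ≈ -0.2048.

-0.2048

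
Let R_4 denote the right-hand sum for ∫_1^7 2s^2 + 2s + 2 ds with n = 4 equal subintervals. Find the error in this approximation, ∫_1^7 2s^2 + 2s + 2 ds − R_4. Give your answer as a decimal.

-85.5

Exact integral: ∫_1^7 f(s) ds = 288.
R_4 = 373.5.
Error = 288 − 373.5 = -85.5.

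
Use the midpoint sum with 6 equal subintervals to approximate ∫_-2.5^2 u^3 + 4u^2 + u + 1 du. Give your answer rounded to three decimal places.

Δu = (2 − (-2.5))/6 = 0.75.
Midpoints: -2.125, -1.375, -0.625, 0.125, 0.875, 1.625.
f(-2.125) = 3759/512, f(-1.375) = 2349/512, f(-0.625) = 867/512, f(0.125) = 609/512, f(0.875) = 2871/512, f(1.625) = 8949/512.
Sum = Δu · [f(-2.125) + f(-1.375) + f(-0.625) + ...].
Sum ≈ 28.424.

28.424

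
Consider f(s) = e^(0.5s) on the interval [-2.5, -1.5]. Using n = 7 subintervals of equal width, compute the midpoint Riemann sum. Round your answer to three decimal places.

0.372

Δs = (-1.5 − (-2.5))/7 = 1/7.
Midpoints: -17/7, -16/7, -15/7, -2, -13/7, -12/7, -11/7.
f(-17/7) ≈ 0.297, f(-16/7) ≈ 0.319, f(-15/7) ≈ 0.343, f(-2) ≈ 0.368, f(-13/7) ≈ 0.395, f(-12/7) ≈ 0.424, f(-11/7) ≈ 0.456.
Sum = Δs · [f(-17/7) + f(-16/7) + f(-15/7) + ...].
Sum ≈ 0.372.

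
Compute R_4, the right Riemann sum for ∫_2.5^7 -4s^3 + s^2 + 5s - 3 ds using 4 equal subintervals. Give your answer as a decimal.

Δs = (7 − 2.5)/4 = 1.125.
Right endpoints: 3.625, 4.75, 5.875, 7.
f(3.625) = -162.2734375, f(4.75) = -385.375, f(5.875) = -750.2265625, f(7) = -1291.
Sum = Δs · [f(3.625) + f(4.75) + f(5.875) + f(7)].
Sum = -2912.484375.

-2912.484375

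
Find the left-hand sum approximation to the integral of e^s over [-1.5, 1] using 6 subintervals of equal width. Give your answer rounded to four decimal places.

2.0113

Δs = (1 − (-1.5))/6 = 5/12.
Left endpoints: -1.5, -13/12, -2/3, -0.25, 1/6, 7/12.
f(-1.5) ≈ 0.2231, f(-13/12) ≈ 0.3385, f(-2/3) ≈ 0.5134, f(-0.25) ≈ 0.7788, f(1/6) ≈ 1.1814, f(7/12) ≈ 1.7920.
Sum = Δs · [f(-1.5) + f(-13/12) + f(-2/3) + ...].
Sum ≈ 2.0113.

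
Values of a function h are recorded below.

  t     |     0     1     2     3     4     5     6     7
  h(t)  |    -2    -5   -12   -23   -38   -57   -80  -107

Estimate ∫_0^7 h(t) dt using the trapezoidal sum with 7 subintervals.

Δt = 1.
T_7 = (1/2)·[(-2) + 2·(-5) + 2·(-12) + 2·(-23) + 2·(-38) + 2·(-57) + 2·(-80) + (-107)] = -269.5.

-269.5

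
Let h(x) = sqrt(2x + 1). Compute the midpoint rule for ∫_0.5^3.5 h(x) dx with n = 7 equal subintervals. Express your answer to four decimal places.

6.6023

Δx = (3.5 − 0.5)/7 = 3/7.
Midpoints: 5/7, 8/7, 11/7, 2, 17/7, 20/7, 23/7.
h(5/7) ≈ 1.5584, h(8/7) ≈ 1.8127, h(11/7) ≈ 2.0354, h(2) ≈ 2.2361, h(17/7) ≈ 2.4202, h(20/7) ≈ 2.5912, h(23/7) ≈ 2.7516.
Sum = Δx · [h(5/7) + h(8/7) + h(11/7) + ...].
Sum ≈ 6.6023.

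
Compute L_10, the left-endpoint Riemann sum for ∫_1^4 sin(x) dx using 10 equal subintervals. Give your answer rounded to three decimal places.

Δx = (4 − 1)/10 = 0.3.
Left endpoints: 1, 1.3, 1.6, 1.9, 2.2, 2.5, 2.8, 3.1, 3.4, 3.7.
f(1) ≈ 0.841, f(1.3) ≈ 0.964, f(1.6) ≈ 1.000, f(1.9) ≈ 0.946, f(2.2) ≈ 0.808, f(2.5) ≈ 0.598, f(2.8) ≈ 0.335, f(3.1) ≈ 0.042, f(3.4) ≈ -0.256, f(3.7) ≈ -0.530.
Sum = Δx · [f(1) + f(1.3) + f(1.6) + ...].
Sum ≈ 1.425.

1.425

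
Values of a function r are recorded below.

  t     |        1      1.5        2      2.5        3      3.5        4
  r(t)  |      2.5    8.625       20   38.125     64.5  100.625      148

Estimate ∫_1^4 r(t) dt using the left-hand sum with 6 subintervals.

117.1875

Δt = 0.5.
Sum = 0.5·[2.5 + 8.625 + 20 + 38.125 + 64.5 + 100.625] = 117.1875.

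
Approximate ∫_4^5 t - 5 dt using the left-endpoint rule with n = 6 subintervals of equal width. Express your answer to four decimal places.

-0.5833

Δt = (5 − 4)/6 = 1/6.
Left endpoints: 4, 25/6, 13/3, 4.5, 14/3, 29/6.
f(4) = -1, f(25/6) = -5/6, f(13/3) = -2/3, f(4.5) = -0.5, f(14/3) = -1/3, f(29/6) = -1/6.
Sum = Δt · [f(4) + f(25/6) + f(13/3) + ...].
Sum ≈ -0.5833.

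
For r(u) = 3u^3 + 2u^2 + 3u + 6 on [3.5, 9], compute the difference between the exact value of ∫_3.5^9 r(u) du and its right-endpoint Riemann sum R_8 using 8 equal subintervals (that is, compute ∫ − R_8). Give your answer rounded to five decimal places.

Exact integral: ∫_3.5^9 r(u) du ≈ 5401.7447917.
R_8 ≈ 6187.4865723.
Error ≈ 5401.7447917 − 6187.4865723 ≈ -785.74178.

-785.74178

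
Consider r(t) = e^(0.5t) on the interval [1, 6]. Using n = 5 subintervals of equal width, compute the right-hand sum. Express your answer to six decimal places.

Δt = (6 − 1)/5 = 1.
Right endpoints: 2, 3, 4, 5, 6.
r(2) ≈ 2.718282, r(3) ≈ 4.481689, r(4) ≈ 7.389056, r(5) ≈ 12.182494, r(6) ≈ 20.085537.
Sum = Δt · [r(2) + r(3) + r(4) + r(5) + r(6)].
Sum ≈ 46.857058.

46.857058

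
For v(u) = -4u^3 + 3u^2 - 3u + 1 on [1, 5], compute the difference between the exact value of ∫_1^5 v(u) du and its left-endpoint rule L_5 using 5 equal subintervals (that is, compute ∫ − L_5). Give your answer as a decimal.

-160.32

Exact integral: ∫_1^5 v(u) du = -532.
L_5 = -371.68.
Error = -532 − (-371.68) = -160.32.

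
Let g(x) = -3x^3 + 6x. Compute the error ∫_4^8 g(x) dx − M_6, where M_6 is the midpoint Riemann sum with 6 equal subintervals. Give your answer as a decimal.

Exact integral: ∫_4^8 g(x) dx = -2736.
M_6 = -2728.
Error = -2736 − (-2728) = -8.

-8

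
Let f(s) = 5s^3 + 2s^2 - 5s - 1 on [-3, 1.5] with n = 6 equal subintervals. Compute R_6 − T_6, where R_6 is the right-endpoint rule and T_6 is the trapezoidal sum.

R_6 = -22.74609375.
T_6 = -66.19921875.
R_6 − T_6 = 43.453125.

43.453125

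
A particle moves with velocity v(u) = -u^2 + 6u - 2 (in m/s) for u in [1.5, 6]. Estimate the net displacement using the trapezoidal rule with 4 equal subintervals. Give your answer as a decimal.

20.42578125

Δu = (6 − 1.5)/4 = 1.125.
v(1.5) = 4.75, v(2.625) = 6.859375, v(3.75) = 6.4375, v(4.875) = 3.484375, v(6) = -2.
T_4 = (Δu/2)·[v(u_0) + 2v(u_1) + 2v(u_2) + 2v(u_3) + v(u_4)].
Sum = 20.42578125.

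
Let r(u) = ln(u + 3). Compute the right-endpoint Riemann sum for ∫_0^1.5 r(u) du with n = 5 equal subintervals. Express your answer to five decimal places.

2.03250

Δu = (1.5 − 0)/5 = 0.3.
Right endpoints: 0.3, 0.6, 0.9, 1.2, 1.5.
r(0.3) ≈ 1.19392, r(0.6) ≈ 1.28093, r(0.9) ≈ 1.36098, r(1.2) ≈ 1.43508, r(1.5) ≈ 1.50408.
Sum = Δu · [r(0.3) + r(0.6) + r(0.9) + r(1.2) + r(1.5)].
Sum ≈ 2.03250.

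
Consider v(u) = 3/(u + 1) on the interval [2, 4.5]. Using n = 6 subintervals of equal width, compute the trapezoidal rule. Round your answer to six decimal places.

Δu = (4.5 − 2)/6 = 5/12.
v(2) = 1, v(29/12) = 36/41, v(17/6) = 18/23, v(3.25) = 12/17, v(11/3) = 9/14, v(49/12) = 36/61, v(4.5) = 6/11.
T_6 = (Δu/2)·[v(u_0) + 2v(u_1) + ... + 2v(u_{5}) + v(u_6)].
Sum ≈ 1.821787.

1.821787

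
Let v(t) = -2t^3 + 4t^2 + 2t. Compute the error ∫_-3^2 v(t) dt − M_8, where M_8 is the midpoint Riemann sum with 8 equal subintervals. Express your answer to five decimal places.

Exact integral: ∫_-3^2 v(t) dt ≈ 74.1666667.
M_8 = 73.02734375.
Error ≈ 74.1666667 − 73.02734375 ≈ 1.13932.

1.13932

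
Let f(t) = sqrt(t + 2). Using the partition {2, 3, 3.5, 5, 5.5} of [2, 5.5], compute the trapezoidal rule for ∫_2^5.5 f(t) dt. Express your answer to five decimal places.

8.35266

Subinterval widths: 1, 0.5, 1.5, 0.5.
f(2) ≈ 2.00000, f(3) ≈ 2.23607, f(3.5) ≈ 2.34521, f(5) ≈ 2.64575, f(5.5) ≈ 2.73861.
On each subinterval the trapezoid contributes (Δt_i/2)·[f(t_{i-1}) + f(t_i)].
Sum ≈ 8.35266.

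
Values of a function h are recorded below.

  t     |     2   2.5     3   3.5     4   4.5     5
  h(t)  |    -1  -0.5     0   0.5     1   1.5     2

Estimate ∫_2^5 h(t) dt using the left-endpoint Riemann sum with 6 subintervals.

Δt = 0.5.
Sum = 0.5·[(-1) + (-0.5) + 0 + 0.5 + 1 + 1.5] = 0.75.

0.75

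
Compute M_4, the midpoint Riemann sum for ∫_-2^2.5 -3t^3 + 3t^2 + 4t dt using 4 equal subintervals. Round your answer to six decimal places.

Δt = (2.5 − (-2))/4 = 1.125.
Midpoints: -1.4375, -0.3125, 0.8125, 1.9375.
f(-1.4375) = 38341/4096, f(-0.3125) = -3545/4096, f(0.8125) = 14833/4096, f(1.9375) = -11501/4096.
Sum = Δt · [f(-1.4375) + f(-0.3125) + f(0.8125) + f(1.9375)].
Sum ≈ 10.472168.

10.472168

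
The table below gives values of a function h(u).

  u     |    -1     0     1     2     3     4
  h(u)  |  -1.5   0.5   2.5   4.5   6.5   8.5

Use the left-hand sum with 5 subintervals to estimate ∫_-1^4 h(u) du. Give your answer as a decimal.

Δu = 1.
Sum = 1·[(-1.5) + 0.5 + 2.5 + 4.5 + 6.5] = 12.5.

12.5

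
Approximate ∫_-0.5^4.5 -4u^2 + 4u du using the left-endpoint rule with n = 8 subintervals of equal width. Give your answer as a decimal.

Δu = (4.5 − (-0.5))/8 = 0.625.
Left endpoints: -0.5, 0.125, 0.75, 1.375, 2, 2.625, 3.25, 3.875.
f(-0.5) = -3, f(0.125) = 0.4375, f(0.75) = 0.75, f(1.375) = -2.0625, f(2) = -8, f(2.625) = -17.0625, f(3.25) = -29.25, f(3.875) = -44.5625.
Sum = Δu · [f(-0.5) + f(0.125) + f(0.75) + ...].
Sum = -64.21875.

-64.21875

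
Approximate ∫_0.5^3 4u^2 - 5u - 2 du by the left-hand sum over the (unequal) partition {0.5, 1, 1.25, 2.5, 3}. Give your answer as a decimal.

Subinterval widths: 0.5, 0.25, 1.25, 0.5.
Left endpoints: 0.5, 1, 1.25, 2.5.
f(0.5) = -3.5, f(1) = -3, f(1.25) = -2, f(2.5) = 10.5.
Sum = Σ Δu_i · f(u_i).
Sum = 0.25.

0.25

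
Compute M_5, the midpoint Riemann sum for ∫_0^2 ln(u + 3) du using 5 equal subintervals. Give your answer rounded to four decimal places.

Δu = (2 − 0)/5 = 0.4.
Midpoints: 0.2, 0.6, 1, 1.4, 1.8.
f(0.2) ≈ 1.1632, f(0.6) ≈ 1.2809, f(1) ≈ 1.3863, f(1.4) ≈ 1.4816, f(1.8) ≈ 1.5686.
Sum = Δu · [f(0.2) + f(0.6) + f(1) + f(1.4) + f(1.8)].
Sum ≈ 2.7522.

2.7522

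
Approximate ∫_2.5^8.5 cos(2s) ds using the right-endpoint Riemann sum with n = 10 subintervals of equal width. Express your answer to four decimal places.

-0.1687

Δs = (8.5 − 2.5)/10 = 0.6.
Right endpoints: 3.1, 3.7, 4.3, 4.9, 5.5, 6.1, 6.7, 7.3, 7.9, 8.5.
f(3.1) ≈ 0.9965, f(3.7) ≈ 0.4385, f(4.3) ≈ -0.6787, f(4.9) ≈ -0.9304, f(5.5) ≈ 0.0044, f(6.1) ≈ 0.9336, f(6.7) ≈ 0.6722, f(7.3) ≈ -0.4465, f(7.9) ≈ -0.9958, f(8.5) ≈ -0.2752.
Sum = Δs · [f(3.1) + f(3.7) + f(4.3) + ...].
Sum ≈ -0.1687.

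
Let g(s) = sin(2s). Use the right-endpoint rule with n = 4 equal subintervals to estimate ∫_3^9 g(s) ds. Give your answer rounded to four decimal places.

-0.3377

Δs = (9 − 3)/4 = 1.5.
Right endpoints: 4.5, 6, 7.5, 9.
g(4.5) ≈ 0.4121, g(6) ≈ -0.5366, g(7.5) ≈ 0.6503, g(9) ≈ -0.7510.
Sum = Δs · [g(4.5) + g(6) + g(7.5) + g(9)].
Sum ≈ -0.3377.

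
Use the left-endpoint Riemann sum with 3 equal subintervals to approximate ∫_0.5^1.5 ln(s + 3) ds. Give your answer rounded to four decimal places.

Δs = (1.5 − 0.5)/3 = 1/3.
Left endpoints: 0.5, 5/6, 7/6.
f(0.5) ≈ 1.2528, f(5/6) ≈ 1.3437, f(7/6) ≈ 1.4271.
Sum = Δs · [f(0.5) + f(5/6) + f(7/6)].
Sum ≈ 1.3412.

1.3412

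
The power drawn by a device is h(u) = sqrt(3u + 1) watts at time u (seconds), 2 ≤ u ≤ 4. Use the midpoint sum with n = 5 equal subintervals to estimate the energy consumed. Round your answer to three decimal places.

6.301

Δu = (4 − 2)/5 = 0.4.
Midpoints: 2.2, 2.6, 3, 3.4, 3.8.
h(2.2) ≈ 2.757, h(2.6) ≈ 2.966, h(3) ≈ 3.162, h(3.4) ≈ 3.347, h(3.8) ≈ 3.521.
Sum = Δu · [h(2.2) + h(2.6) + h(3) + h(3.4) + h(3.8)].
Sum ≈ 6.301.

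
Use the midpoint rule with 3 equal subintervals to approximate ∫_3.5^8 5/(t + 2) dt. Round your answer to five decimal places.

2.97855

Δt = (8 − 3.5)/3 = 1.5.
Midpoints: 4.25, 5.75, 7.25.
f(4.25) = 0.8, f(5.75) = 20/31, f(7.25) = 20/37.
Sum = Δt · [f(4.25) + f(5.75) + f(7.25)].
Sum ≈ 2.97855.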